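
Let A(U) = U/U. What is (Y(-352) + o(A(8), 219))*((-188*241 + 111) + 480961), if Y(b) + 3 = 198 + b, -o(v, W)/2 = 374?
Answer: -394366420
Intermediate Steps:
A(U) = 1
o(v, W) = -748 (o(v, W) = -2*374 = -748)
Y(b) = 195 + b (Y(b) = -3 + (198 + b) = 195 + b)
(Y(-352) + o(A(8), 219))*((-188*241 + 111) + 480961) = ((195 - 352) - 748)*((-188*241 + 111) + 480961) = (-157 - 748)*((-45308 + 111) + 480961) = -905*(-45197 + 480961) = -905*435764 = -394366420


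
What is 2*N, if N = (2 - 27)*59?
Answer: -2950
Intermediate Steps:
N = -1475 (N = -25*59 = -1475)
2*N = 2*(-1475) = -2950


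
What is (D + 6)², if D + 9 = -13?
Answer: 256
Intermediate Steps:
D = -22 (D = -9 - 13 = -22)
(D + 6)² = (-22 + 6)² = (-16)² = 256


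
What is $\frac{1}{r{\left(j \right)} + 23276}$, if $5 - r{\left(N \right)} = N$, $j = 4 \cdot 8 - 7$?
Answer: $\frac{1}{23256} \approx 4.3 \cdot 10^{-5}$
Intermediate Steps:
$j = 25$ ($j = 32 - 7 = 25$)
$r{\left(N \right)} = 5 - N$
$\frac{1}{r{\left(j \right)} + 23276} = \frac{1}{\left(5 - 25\right) + 23276} = \frac{1}{-20 + 23276} = \frac{1}{23256}$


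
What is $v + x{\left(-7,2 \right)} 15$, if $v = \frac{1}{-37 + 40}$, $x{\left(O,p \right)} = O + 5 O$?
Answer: $- \frac{1889}{3} \approx -629.67$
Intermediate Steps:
$x{\left(O,p \right)} = 6 O$
$v = \frac{1}{3} \approx 0.33333$
$v + x{\left(-7,2 \right)} 15 = \frac{1}{3} + 6 \left(-7\right) 15 = \frac{1}{3} - 630 = - \frac{1889}{3}$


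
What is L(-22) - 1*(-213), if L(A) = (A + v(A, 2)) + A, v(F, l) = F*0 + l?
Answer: 171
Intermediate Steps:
v(F, l) = l (v(F, l) = 0 + l = l)
L(A) = 2 + 2*A (L(A) = (A + 2) + A = (2 + A) + A = 2 + 2*A)
L(-22) - 1*(-213) = (2 + 2*(-22)) - 1*(-213) = (2 - 44) + 213 = -42 + 213 = 171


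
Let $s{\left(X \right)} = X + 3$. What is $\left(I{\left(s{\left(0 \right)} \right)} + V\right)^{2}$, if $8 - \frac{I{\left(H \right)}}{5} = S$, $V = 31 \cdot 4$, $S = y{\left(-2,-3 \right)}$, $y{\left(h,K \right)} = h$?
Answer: $30276$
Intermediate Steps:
$s{\left(X \right)} = 3 + X$
$S = -2$
$V = 124$
$I{\left(H \right)} = 50$ ($I{\left(H \right)} = 40 - -10 = 40 + 10 = 50$)
$\left(I{\left(s{\left(0 \right)} \right)} + V\right)^{2} = \left(50 + 124\right)^{2} = 174^{2} = 30276$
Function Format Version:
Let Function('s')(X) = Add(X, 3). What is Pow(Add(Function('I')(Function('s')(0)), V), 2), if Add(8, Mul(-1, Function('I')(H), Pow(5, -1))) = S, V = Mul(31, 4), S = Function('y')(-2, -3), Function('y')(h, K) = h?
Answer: 30276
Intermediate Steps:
Function('s')(X) = Add(3, X)
S = -2
V = 124
Function('I')(H) = 50 (Function('I')(H) = Add(40, Mul(-5, -2)) = Add(40, 10) = 50)
Pow(Add(Function('I')(Function('s')(0)), V), 2) = Pow(Add(50, 124), 2) = Pow(174, 2) = 30276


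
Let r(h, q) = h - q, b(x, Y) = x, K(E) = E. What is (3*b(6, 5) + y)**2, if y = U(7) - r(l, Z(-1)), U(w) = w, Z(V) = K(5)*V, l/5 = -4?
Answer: 1600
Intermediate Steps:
l = -20 (l = 5*(-4) = -20)
Z(V) = 5*V
y = 22 (y = 7 - (-20 - 5*(-1)) = 7 - (-20 - 1*(-5)) = 7 - (-20 + 5) = 7 - 1*(-15) = 7 + 15 = 22)
(3*b(6, 5) + y)**2 = (3*6 + 22)**2 = (18 + 22)**2 = 40**2 = 1600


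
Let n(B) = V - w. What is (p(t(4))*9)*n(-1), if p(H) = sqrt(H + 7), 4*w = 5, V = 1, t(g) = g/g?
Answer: -9*sqrt(2)/2 ≈ -6.3640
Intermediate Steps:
t(g) = 1
w = 5/4 (w = (1/4)*5 = 5/4 ≈ 1.2500)
n(B) = -1/4 (n(B) = 1 - 1*5/4 = 1 - 5/4 = -1/4)
p(H) = sqrt(7 + H)
(p(t(4))*9)*n(-1) = (sqrt(7 + 1)*9)*(-1/4) = (sqrt(8)*9)*(-1/4) = ((2*sqrt(2))*9)*(-1/4) = (18*sqrt(2))*(-1/4) = -9*sqrt(2)/2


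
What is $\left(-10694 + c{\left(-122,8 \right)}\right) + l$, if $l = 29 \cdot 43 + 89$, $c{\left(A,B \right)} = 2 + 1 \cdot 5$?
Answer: $-9351$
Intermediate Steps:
$c{\left(A,B \right)} = 7$ ($c{\left(A,B \right)} = 2 + 5 = 7$)
$l = 1336$ ($l = 1247 + 89 = 1336$)
$\left(-10694 + c{\left(-122,8 \right)}\right) + l = \left(-10694 + 7\right) + 1336 = -10687 + 1336 = -9351$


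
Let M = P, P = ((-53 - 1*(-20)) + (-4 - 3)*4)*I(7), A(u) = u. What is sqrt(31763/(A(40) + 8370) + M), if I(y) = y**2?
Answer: I*sqrt(251057270)/290 ≈ 54.637*I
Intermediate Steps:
P = -2989 (P = ((-53 - 1*(-20)) + (-4 - 3)*4)*7**2 = ((-53 + 20) - 7*4)*49 = (-33 - 28)*49 = -61*49 = -2989)
M = -2989
sqrt(31763/(A(40) + 8370) + M) = sqrt(31763/(40 + 8370) - 2989) = sqrt(31763/8410 - 2989) = sqrt(-25105727/8410) = I*sqrt(251057270)/290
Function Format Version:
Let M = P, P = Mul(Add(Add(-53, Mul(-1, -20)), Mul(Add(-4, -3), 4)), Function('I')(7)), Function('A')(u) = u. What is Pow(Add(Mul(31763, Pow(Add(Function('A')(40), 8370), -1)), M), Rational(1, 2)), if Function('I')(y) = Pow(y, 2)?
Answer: Mul(Rational(1, 290), I, Pow(251057270, Rational(1, 2))) ≈ Mul(54.637, I)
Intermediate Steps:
P = -2989 (P = Mul(Add(Add(-53, Mul(-1, -20)), Mul(Add(-4, -3), 4)), Pow(7, 2)) = Mul(Add(Add(-53, 20), Mul(-7, 4)), 49) = Mul(Add(-33, -28), 49) = Mul(-61, 49) = -2989)
M = -2989
Pow(Add(Mul(31763, Pow(Add(Function('A')(40), 8370), -1)), M), Rational(1, 2)) = Pow(Add(Mul(31763, Pow(Add(40, 8370), -1)), -2989), Rational(1, 2)) = Pow(Add(Mul(31763, Pow(8410, -1)), -2989), Rational(1, 2)) = Pow(Add(Mul(31763, Rational(1, 8410)), -2989), Rational(1, 2)) = Pow(Add(Rational(31763, 8410), -2989), Rational(1, 2)) = Pow(Rational(-25105727, 8410), Rational(1, 2)) = Mul(Rational(1, 290), I, Pow(251057270, Rational(1, 2)))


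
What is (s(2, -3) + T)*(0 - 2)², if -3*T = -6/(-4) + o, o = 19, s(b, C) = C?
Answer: -118/3 ≈ -39.333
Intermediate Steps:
T = -41/6 (T = -(-6/(-4) + 19)/3 = -(-6*(-¼) + 19)/3 = -(3/2 + 19)/3 = -⅓*41/2 = -41/6 ≈ -6.8333)
(s(2, -3) + T)*(0 - 2)² = (-3 - 41/6)*(0 - 2)² = -59/6*(-2)² = -59/6*4 = -118/3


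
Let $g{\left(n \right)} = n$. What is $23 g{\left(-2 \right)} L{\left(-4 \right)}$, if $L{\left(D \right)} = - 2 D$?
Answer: $-368$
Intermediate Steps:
$23 g{\left(-2 \right)} L{\left(-4 \right)} = 23 \left(-2\right) \left(\left(-2\right) \left(-4\right)\right) = \left(-46\right) 8 = -368$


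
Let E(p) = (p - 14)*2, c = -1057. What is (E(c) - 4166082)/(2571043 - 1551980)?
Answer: -4168224/1019063 ≈ -4.0902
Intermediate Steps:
E(p) = -28 + 2*p (E(p) = (-14 + p)*2 = -28 + 2*p)
(E(c) - 4166082)/(2571043 - 1551980) = ((-28 + 2*(-1057)) - 4166082)/(2571043 - 1551980) = ((-28 - 2114) - 4166082)/1019063 = (-2142 - 4166082)*(1/1019063) = -4168224*1/1019063 = -4168224/1019063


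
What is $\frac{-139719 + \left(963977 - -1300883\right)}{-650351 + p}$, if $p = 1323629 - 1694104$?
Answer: $- \frac{2125141}{1020826} \approx -2.0818$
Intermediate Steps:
$p = -370475$
$\frac{-139719 + \left(963977 - -1300883\right)}{-650351 + p} = \frac{-139719 + \left(963977 - -1300883\right)}{-650351 - 370475} = \frac{-139719 + \left(963977 + 1300883\right)}{-1020826} = \left(-139719 + 2264860\right) \left(- \frac{1}{1020826}\right) = 2125141 \left(- \frac{1}{1020826}\right) = - \frac{2125141}{1020826}$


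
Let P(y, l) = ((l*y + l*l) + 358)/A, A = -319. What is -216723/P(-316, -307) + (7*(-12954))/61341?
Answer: 527860535/1469079 ≈ 359.31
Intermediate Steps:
P(y, l) = -358/319 - l²/319 - l*y/319 (P(y, l) = ((l*y + l*l) + 358)/(-319) = ((l*y + l²) + 358)*(-1/319) = ((l² + l*y) + 358)*(-1/319) = (358 + l² + l*y)*(-1/319) = -358/319 - l²/319 - l*y/319)
-216723/P(-316, -307) + (7*(-12954))/61341 = -216723/(-358/319 - 1/319*(-307)² - 1/319*(-307)*(-316)) + (7*(-12954))/61341 = -216723/(-358/319 - 1/319*94249 - 97012/319) - 90678*1/61341 = -216723/(-358/319 - 94249/319 - 97012/319) - 34/23 = -216723/(-191619/319) - 34/23 = -216723*(-319/191619) - 34/23 = 23044879/63873 - 34/23 = 527860535/1469079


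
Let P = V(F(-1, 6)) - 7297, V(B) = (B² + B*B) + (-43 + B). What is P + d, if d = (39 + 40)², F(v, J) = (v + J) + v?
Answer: -1063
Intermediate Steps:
F(v, J) = J + 2*v (F(v, J) = (J + v) + v = J + 2*v)
V(B) = -43 + B + 2*B² (V(B) = (B² + B²) + (-43 + B) = 2*B² + (-43 + B) = -43 + B + 2*B²)
d = 6241 (d = 79² = 6241)
P = -7304 (P = (-43 + (6 + 2*(-1)) + 2*(6 + 2*(-1))²) - 7297 = (-43 + (6 - 2) + 2*(6 - 2)²) - 7297 = (-43 + 4 + 2*4²) - 7297 = (-43 + 4 + 2*16) - 7297 = (-43 + 4 + 32) - 7297 = -7 - 7297 = -7304)
P + d = -7304 + 6241 = -1063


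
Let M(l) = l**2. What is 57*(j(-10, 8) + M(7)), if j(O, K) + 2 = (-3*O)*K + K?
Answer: 16815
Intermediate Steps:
j(O, K) = -2 + K - 3*K*O (j(O, K) = -2 + ((-3*O)*K + K) = -2 + (-3*K*O + K) = -2 + (K - 3*K*O) = -2 + K - 3*K*O)
57*(j(-10, 8) + M(7)) = 57*((-2 + 8 - 3*8*(-10)) + 7**2) = 57*((-2 + 8 + 240) + 49) = 57*(246 + 49) = 57*295 = 16815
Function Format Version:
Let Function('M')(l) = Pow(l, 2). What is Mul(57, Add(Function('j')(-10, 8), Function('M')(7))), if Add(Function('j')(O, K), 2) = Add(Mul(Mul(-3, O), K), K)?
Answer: 16815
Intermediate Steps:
Function('j')(O, K) = Add(-2, K, Mul(-3, K, O)) (Function('j')(O, K) = Add(-2, Add(Mul(Mul(-3, O), K), K)) = Add(-2, Add(Mul(-3, K, O), K)) = Add(-2, Add(K, Mul(-3, K, O))) = Add(-2, K, Mul(-3, K, O)))
Mul(57, Add(Function('j')(-10, 8), Function('M')(7))) = Mul(57, Add(Add(-2, 8, Mul(-3, 8, -10)), Pow(7, 2))) = Mul(57, Add(Add(-2, 8, 240), 49)) = Mul(57, Add(246, 49)) = Mul(57, 295) = 16815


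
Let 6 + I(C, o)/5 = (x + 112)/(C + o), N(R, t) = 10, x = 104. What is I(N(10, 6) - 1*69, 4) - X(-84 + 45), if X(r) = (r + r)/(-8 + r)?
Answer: -26520/517 ≈ -51.296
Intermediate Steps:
I(C, o) = -30 + 1080/(C + o) (I(C, o) = -30 + 5*((104 + 112)/(C + o)) = -30 + 5*(216/(C + o)) = -30 + 1080/(C + o))
X(r) = 2*r/(-8 + r) (X(r) = (2*r)/(-8 + r) = 2*r/(-8 + r))
I(N(10, 6) - 1*69, 4) - X(-84 + 45) = 30*(36 - (10 - 1*69) - 1*4)/((10 - 1*69) + 4) - 2*(-84 + 45)/(-8 + (-84 + 45)) = 30*(36 - (10 - 69) - 4)/((10 - 69) + 4) - 2*(-39)/(-8 - 39) = 30*(36 - 1*(-59) - 4)/(-59 + 4) - 2*(-39)/(-47) = 30*(36 + 59 - 4)/(-55) - 2*(-39)*(-1)/47 = 30*(-1/55)*91 - 1*78/47 = -546/11 - 78/47 = -26520/517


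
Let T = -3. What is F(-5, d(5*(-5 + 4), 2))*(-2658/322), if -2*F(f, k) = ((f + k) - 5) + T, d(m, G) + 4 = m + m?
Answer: -35883/322 ≈ -111.44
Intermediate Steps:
d(m, G) = -4 + 2*m (d(m, G) = -4 + (m + m) = -4 + 2*m)
F(f, k) = 4 - f/2 - k/2 (F(f, k) = -(((f + k) - 5) - 3)/2 = -((-5 + f + k) - 3)/2 = -(-8 + f + k)/2 = 4 - f/2 - k/2)
F(-5, d(5*(-5 + 4), 2))*(-2658/322) = (4 - ½*(-5) - (-4 + 2*(5*(-5 + 4)))/2)*(-2658/322) = (4 + 5/2 - (-4 + 2*(5*(-1)))/2)*(-2658*1/322) = (4 + 5/2 - (-4 + 2*(-5))/2)*(-1329/161) = (4 + 5/2 - (-4 - 10)/2)*(-1329/161) = (4 + 5/2 - ½*(-14))*(-1329/161) = (4 + 5/2 + 7)*(-1329/161) = (27/2)*(-1329/161) = -35883/322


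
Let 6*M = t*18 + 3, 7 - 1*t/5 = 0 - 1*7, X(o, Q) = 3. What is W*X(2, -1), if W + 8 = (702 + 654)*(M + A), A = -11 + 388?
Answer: 2389926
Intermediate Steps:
t = 70 (t = 35 - 5*(0 - 1*7) = 35 - 5*(0 - 7) = 35 - 5*(-7) = 35 + 35 = 70)
A = 377
M = 421/2 (M = (70*18 + 3)/6 = (1260 + 3)/6 = (⅙)*1263 = 421/2 ≈ 210.50)
W = 796642 (W = -8 + (702 + 654)*(421/2 + 377) = -8 + 1356*(1175/2) = -8 + 796650 = 796642)
W*X(2, -1) = 796642*3 = 2389926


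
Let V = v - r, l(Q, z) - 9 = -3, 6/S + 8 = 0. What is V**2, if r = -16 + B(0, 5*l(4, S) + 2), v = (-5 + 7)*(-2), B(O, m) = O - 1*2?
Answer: 196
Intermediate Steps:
S = -3/4 (S = 6/(-8 + 0) = 6/(-8) = 6*(-1/8) = -3/4 ≈ -0.75000)
l(Q, z) = 6 (l(Q, z) = 9 - 3 = 6)
B(O, m) = -2 + O (B(O, m) = O - 2 = -2 + O)
v = -4 (v = 2*(-2) = -4)
r = -18 (r = -16 + (-2 + 0) = -16 - 2 = -18)
V = 14 (V = -4 - 1*(-18) = -4 + 18 = 14)
V**2 = 14**2 = 196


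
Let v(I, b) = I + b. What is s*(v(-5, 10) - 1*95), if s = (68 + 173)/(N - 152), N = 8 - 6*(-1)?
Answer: 3615/23 ≈ 157.17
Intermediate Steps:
N = 14 (N = 8 + 6 = 14)
s = -241/138 (s = (68 + 173)/(14 - 152) = 241/(-138) = 241*(-1/138) = -241/138 ≈ -1.7464)
s*(v(-5, 10) - 1*95) = -241*((-5 + 10) - 1*95)/138 = -241*(5 - 95)/138 = -241/138*(-90) = 3615/23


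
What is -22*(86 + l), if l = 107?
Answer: -4246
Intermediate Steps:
-22*(86 + l) = -22*(86 + 107) = -22*193 = -4246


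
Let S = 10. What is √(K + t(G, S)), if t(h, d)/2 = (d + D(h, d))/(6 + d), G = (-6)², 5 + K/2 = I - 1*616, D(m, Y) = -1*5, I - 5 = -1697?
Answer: I*√74006/4 ≈ 68.01*I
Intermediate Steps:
I = -1692 (I = 5 - 1697 = -1692)
D(m, Y) = -5
K = -4626 (K = -10 + 2*(-1692 - 1*616) = -10 + 2*(-1692 - 616) = -10 + 2*(-2308) = -10 - 4616 = -4626)
G = 36
t(h, d) = 2*(-5 + d)/(6 + d) (t(h, d) = 2*((d - 5)/(6 + d)) = 2*((-5 + d)/(6 + d)) = 2*(-5 + d)/(6 + d))
√(K + t(G, S)) = √(-4626 + 2*(-5 + 10)/(6 + 10)) = √(-4626 + 2*5/16) = √(-4626 + 2*(1/16)*5) = √(-4626 + 5/8) = √(-37003/8) = I*√74006/4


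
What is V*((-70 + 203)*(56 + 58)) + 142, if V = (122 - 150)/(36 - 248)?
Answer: 113660/53 ≈ 2144.5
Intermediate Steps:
V = 7/53 (V = -28/(-212) = -28*(-1/212) = 7/53 ≈ 0.13208)
V*((-70 + 203)*(56 + 58)) + 142 = 7*((-70 + 203)*(56 + 58))/53 + 142 = 7*(133*114)/53 + 142 = (7/53)*15162 + 142 = 106134/53 + 142 = 113660/53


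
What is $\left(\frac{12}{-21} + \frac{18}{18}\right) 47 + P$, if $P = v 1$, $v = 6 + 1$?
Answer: $\frac{190}{7} \approx 27.143$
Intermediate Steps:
$v = 7$
$P = 7$ ($P = 7 \cdot 1 = 7$)
$\left(\frac{12}{-21} + \frac{18}{18}\right) 47 + P = \left(\frac{12}{-21} + \frac{18}{18}\right) 47 + 7 = \left(12 \left(- \frac{1}{21}\right) + 18 \cdot \frac{1}{18}\right) 47 + 7 = \left(- \frac{4}{7} + 1\right) 47 + 7 = \frac{3}{7} \cdot 47 + 7 = \frac{141}{7} + 7 = \frac{190}{7}$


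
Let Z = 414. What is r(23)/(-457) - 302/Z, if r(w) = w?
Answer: -73768/94599 ≈ -0.77980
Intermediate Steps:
r(23)/(-457) - 302/Z = 23/(-457) - 302/414 = 23*(-1/457) - 302*1/414 = -23/457 - 151/207 = -73768/94599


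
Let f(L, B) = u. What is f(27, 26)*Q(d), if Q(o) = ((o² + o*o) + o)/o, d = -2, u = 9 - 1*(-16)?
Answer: -75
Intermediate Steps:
u = 25 (u = 9 + 16 = 25)
f(L, B) = 25
Q(o) = (o + 2*o²)/o (Q(o) = ((o² + o²) + o)/o = (2*o² + o)/o = (o + 2*o²)/o)
f(27, 26)*Q(d) = 25*(1 + 2*(-2)) = 25*(1 - 4) = 25*(-3) = -75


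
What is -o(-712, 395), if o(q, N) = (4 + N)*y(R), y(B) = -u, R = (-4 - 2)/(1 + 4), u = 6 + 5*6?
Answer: 14364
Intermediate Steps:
u = 36 (u = 6 + 30 = 36)
R = -6/5 ≈ -1.2000
y(B) = -36 (y(B) = -1*36 = -36)
o(q, N) = -144 - 36*N (o(q, N) = (4 + N)*(-36) = -144 - 36*N)
-o(-712, 395) = -(-144 - 36*395) = -(-144 - 14220) = -1*(-14364) = 14364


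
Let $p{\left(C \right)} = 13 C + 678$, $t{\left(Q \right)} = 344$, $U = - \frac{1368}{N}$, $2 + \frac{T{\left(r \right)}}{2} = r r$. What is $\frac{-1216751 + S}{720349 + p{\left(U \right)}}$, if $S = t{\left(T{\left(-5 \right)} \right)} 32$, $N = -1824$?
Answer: $- \frac{688996}{412021} \approx -1.6722$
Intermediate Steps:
$T{\left(r \right)} = -4 + 2 r^{2}$ ($T{\left(r \right)} = -4 + 2 r r = -4 + 2 r^{2}$)
$U = \frac{3}{4}$ ($U = - \frac{1368}{-1824} = \left(-1368\right) \left(- \frac{1}{1824}\right) = \frac{3}{4} \approx 0.75$)
$p{\left(C \right)} = 678 + 13 C$
$S = 11008$ ($S = 344 \cdot 32 = 11008$)
$\frac{-1216751 + S}{720349 + p{\left(U \right)}} = \frac{-1216751 + 11008}{720349 + \left(678 + 13 \cdot \frac{3}{4}\right)} = - \frac{1205743}{720349 + \left(678 + \frac{39}{4}\right)} = - \frac{1205743}{720349 + \frac{2751}{4}} = - \frac{1205743}{\frac{2884147}{4}} = \left(-1205743\right) \frac{4}{2884147} = - \frac{688996}{412021}$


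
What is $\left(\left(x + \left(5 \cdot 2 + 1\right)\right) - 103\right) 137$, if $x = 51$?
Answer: $-5617$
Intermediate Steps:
$\left(\left(x + \left(5 \cdot 2 + 1\right)\right) - 103\right) 137 = \left(\left(51 + \left(5 \cdot 2 + 1\right)\right) - 103\right) 137 = \left(\left(51 + \left(10 + 1\right)\right) - 103\right) 137 = \left(\left(51 + 11\right) - 103\right) 137 = \left(62 - 103\right) 137 = \left(-41\right) 137 = -5617$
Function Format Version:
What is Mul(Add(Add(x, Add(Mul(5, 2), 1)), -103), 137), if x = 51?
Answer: -5617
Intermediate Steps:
Mul(Add(Add(x, Add(Mul(5, 2), 1)), -103), 137) = Mul(Add(Add(51, Add(Mul(5, 2), 1)), -103), 137) = Mul(Add(Add(51, Add(10, 1)), -103), 137) = Mul(Add(Add(51, 11), -103), 137) = Mul(Add(62, -103), 137) = Mul(-41, 137) = -5617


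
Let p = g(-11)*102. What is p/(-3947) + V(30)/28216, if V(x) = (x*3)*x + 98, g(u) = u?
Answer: 21351029/55684276 ≈ 0.38343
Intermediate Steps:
p = -1122 (p = -11*102 = -1122)
V(x) = 98 + 3*x² (V(x) = (3*x)*x + 98 = 3*x² + 98 = 98 + 3*x²)
p/(-3947) + V(30)/28216 = -1122/(-3947) + (98 + 3*30²)/28216 = -1122*(-1/3947) + (98 + 3*900)*(1/28216) = 1122/3947 + (98 + 2700)*(1/28216) = 1122/3947 + 2798*(1/28216) = 1122/3947 + 1399/14108 = 21351029/55684276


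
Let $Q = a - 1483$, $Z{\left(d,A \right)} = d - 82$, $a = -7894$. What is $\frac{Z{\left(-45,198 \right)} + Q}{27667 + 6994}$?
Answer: $- \frac{864}{3151} \approx -0.2742$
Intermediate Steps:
$Z{\left(d,A \right)} = -82 + d$
$Q = -9377$ ($Q = -7894 - 1483 = -9377$)
$\frac{Z{\left(-45,198 \right)} + Q}{27667 + 6994} = \frac{\left(-82 - 45\right) - 9377}{27667 + 6994} = \frac{-127 - 9377}{34661} = \left(-9504\right) \frac{1}{34661} = - \frac{864}{3151}$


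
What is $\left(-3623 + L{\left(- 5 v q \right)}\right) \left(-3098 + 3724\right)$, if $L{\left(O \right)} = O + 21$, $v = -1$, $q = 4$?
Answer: $-2242332$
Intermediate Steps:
$L{\left(O \right)} = 21 + O$
$\left(-3623 + L{\left(- 5 v q \right)}\right) \left(-3098 + 3724\right) = \left(-3623 + \left(21 + \left(-5\right) \left(-1\right) 4\right)\right) \left(-3098 + 3724\right) = \left(-3623 + \left(21 + 5 \cdot 4\right)\right) 626 = \left(-3623 + \left(21 + 20\right)\right) 626 = \left(-3623 + 41\right) 626 = \left(-3582\right) 626 = -2242332$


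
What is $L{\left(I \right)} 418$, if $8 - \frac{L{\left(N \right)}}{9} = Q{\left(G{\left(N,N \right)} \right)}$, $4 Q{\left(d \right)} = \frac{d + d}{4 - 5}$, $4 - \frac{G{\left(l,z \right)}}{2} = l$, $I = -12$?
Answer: $90288$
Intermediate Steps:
$G{\left(l,z \right)} = 8 - 2 l$
$Q{\left(d \right)} = - \frac{d}{2}$ ($Q{\left(d \right)} = \frac{\left(d + d\right) \frac{1}{4 - 5}}{4} = \frac{2 d \frac{1}{-1}}{4} = \frac{2 d \left(-1\right)}{4} = \frac{\left(-2\right) d}{4} = - \frac{d}{2}$)
$L{\left(N \right)} = 108 - 9 N$ ($L{\left(N \right)} = 72 - 9 \left(- \frac{8 - 2 N}{2}\right) = 72 - 9 \left(-4 + N\right) = 72 - \left(-36 + 9 N\right) = 108 - 9 N$)
$L{\left(I \right)} 418 = \left(108 - -108\right) 418 = \left(108 + 108\right) 418 = 216 \cdot 418 = 90288$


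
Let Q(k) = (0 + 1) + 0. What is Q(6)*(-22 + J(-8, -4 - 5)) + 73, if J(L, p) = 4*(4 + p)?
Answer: 31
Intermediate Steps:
Q(k) = 1 (Q(k) = 1 + 0 = 1)
J(L, p) = 16 + 4*p
Q(6)*(-22 + J(-8, -4 - 5)) + 73 = 1*(-22 + (16 + 4*(-4 - 5))) + 73 = 1*(-22 + (16 + 4*(-9))) + 73 = 1*(-22 + (16 - 36)) + 73 = 1*(-22 - 20) + 73 = 1*(-42) + 73 = -42 + 73 = 31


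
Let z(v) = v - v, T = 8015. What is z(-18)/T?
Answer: 0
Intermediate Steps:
z(v) = 0
z(-18)/T = 0/8015 = 0*(1/8015) = 0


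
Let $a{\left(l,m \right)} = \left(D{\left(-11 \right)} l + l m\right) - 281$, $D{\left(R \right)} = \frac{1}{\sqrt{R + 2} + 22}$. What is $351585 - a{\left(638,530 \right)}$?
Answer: $\frac{232858}{17} + \frac{66 i}{17} \approx 13698.0 + 3.8824 i$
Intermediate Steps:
$D{\left(R \right)} = \frac{1}{22 + \sqrt{2 + R}}$ ($D{\left(R \right)} = \frac{1}{\sqrt{2 + R} + 22} = \frac{1}{22 + \sqrt{2 + R}}$)
$a{\left(l,m \right)} = -281 + l m + \frac{l \left(22 - 3 i\right)}{493}$ ($a{\left(l,m \right)} = \left(\frac{l}{22 + \sqrt{2 - 11}} + l m\right) - 281 = \left(\frac{l}{22 + \sqrt{-9}} + l m\right) - 281 = \left(\frac{l}{22 + 3 i} + l m\right) - 281 = \left(\frac{22 - 3 i}{493} l + l m\right) - 281 = \left(\frac{l \left(22 - 3 i\right)}{493} + l m\right) - 281 = \left(l m + \frac{l \left(22 - 3 i\right)}{493}\right) - 281 = -281 + l m + \frac{l \left(22 - 3 i\right)}{493}$)
$351585 - a{\left(638,530 \right)} = 351585 - \left(-281 + 638 \cdot 530 + \frac{1}{493} \cdot 638 \left(22 - 3 i\right)\right) = 351585 - \left(-281 + 338140 + \left(\frac{484}{17} - \frac{66 i}{17}\right)\right) = 351585 - \left(\frac{5744087}{17} - \frac{66 i}{17}\right) = \frac{232858}{17} + \frac{66 i}{17}$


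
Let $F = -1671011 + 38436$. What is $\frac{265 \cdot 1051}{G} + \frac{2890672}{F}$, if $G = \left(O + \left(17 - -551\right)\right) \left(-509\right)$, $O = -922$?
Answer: $- \frac{66161998867}{294167158950} \approx -0.22491$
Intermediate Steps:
$F = -1632575$
$G = 180186$ ($G = \left(-922 + \left(17 - -551\right)\right) \left(-509\right) = \left(-922 + \left(17 + 551\right)\right) \left(-509\right) = \left(-922 + 568\right) \left(-509\right) = \left(-354\right) \left(-509\right) = 180186$)
$\frac{265 \cdot 1051}{G} + \frac{2890672}{F} = \frac{265 \cdot 1051}{180186} + \frac{2890672}{-1632575} = 278515 \cdot \frac{1}{180186} + 2890672 \left(- \frac{1}{1632575}\right) = \frac{278515}{180186} - \frac{2890672}{1632575} = - \frac{66161998867}{294167158950}$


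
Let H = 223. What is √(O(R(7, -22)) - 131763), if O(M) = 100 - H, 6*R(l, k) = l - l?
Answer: 3*I*√14654 ≈ 363.16*I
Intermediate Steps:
R(l, k) = 0 (R(l, k) = (l - l)/6 = (⅙)*0 = 0)
O(M) = -123 (O(M) = 100 - 1*223 = 100 - 223 = -123)
√(O(R(7, -22)) - 131763) = √(-123 - 131763) = √(-131886) = 3*I*√14654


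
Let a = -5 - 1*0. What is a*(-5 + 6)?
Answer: -5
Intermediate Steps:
a = -5 (a = -5 + 0 = -5)
a*(-5 + 6) = -5*(-5 + 6) = -5*1 = -5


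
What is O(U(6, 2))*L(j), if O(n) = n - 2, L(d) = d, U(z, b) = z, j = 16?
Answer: 64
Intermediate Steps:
O(n) = -2 + n
O(U(6, 2))*L(j) = (-2 + 6)*16 = 4*16 = 64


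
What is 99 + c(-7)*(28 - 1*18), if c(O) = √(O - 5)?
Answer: 99 + 20*I*√3 ≈ 99.0 + 34.641*I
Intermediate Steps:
c(O) = √(-5 + O)
99 + c(-7)*(28 - 1*18) = 99 + √(-5 - 7)*(28 - 1*18) = 99 + √(-12)*(28 - 18) = 99 + (2*I*√3)*10 = 99 + 20*I*√3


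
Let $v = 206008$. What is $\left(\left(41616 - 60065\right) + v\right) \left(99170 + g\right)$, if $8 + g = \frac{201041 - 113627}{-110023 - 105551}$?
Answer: $\frac{668230878026311}{35929} \approx 1.8599 \cdot 10^{10}$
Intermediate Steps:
$g = - \frac{302001}{35929}$ ($g = -8 + \frac{201041 - 113627}{-110023 - 105551} = -8 + \frac{87414}{-215574} = -8 + 87414 \left(- \frac{1}{215574}\right) = -8 - \frac{14569}{35929} = - \frac{302001}{35929} \approx -8.4055$)
$\left(\left(41616 - 60065\right) + v\right) \left(99170 + g\right) = \left(\left(41616 - 60065\right) + 206008\right) \left(99170 - \frac{302001}{35929}\right) = \left(-18449 + 206008\right) \frac{3562776929}{35929} = 187559 \cdot \frac{3562776929}{35929} = \frac{668230878026311}{35929}$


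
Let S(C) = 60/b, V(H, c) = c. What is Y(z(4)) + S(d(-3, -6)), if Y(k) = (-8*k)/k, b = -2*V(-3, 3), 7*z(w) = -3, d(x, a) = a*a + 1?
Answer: -18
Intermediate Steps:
d(x, a) = 1 + a² (d(x, a) = a² + 1 = 1 + a²)
z(w) = -3/7 (z(w) = (⅐)*(-3) = -3/7)
b = -6 (b = -2*3 = -6)
Y(k) = -8
S(C) = -10 (S(C) = 60/(-6) = 60*(-⅙) = -10)
Y(z(4)) + S(d(-3, -6)) = -8 - 10 = -18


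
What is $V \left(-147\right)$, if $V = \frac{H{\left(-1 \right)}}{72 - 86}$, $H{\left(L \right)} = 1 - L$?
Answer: $21$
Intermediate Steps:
$V = - \frac{1}{7}$ ($V = \frac{1 - -1}{72 - 86} = \frac{1 + 1}{72 - 86} = \frac{2}{-14} = 2 \left(- \frac{1}{14}\right) = - \frac{1}{7} \approx -0.14286$)
$V \left(-147\right) = \left(- \frac{1}{7}\right) \left(-147\right) = 21$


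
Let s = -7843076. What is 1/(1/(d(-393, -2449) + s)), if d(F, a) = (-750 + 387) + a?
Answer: -7845888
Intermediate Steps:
d(F, a) = -363 + a
1/(1/(d(-393, -2449) + s)) = 1/(1/((-363 - 2449) - 7843076)) = 1/(1/(-2812 - 7843076)) = 1/(1/(-7845888)) = 1/(-1/7845888) = -7845888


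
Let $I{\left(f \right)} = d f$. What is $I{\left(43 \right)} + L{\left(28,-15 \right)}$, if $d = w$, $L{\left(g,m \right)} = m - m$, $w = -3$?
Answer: $-129$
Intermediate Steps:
$L{\left(g,m \right)} = 0$
$d = -3$
$I{\left(f \right)} = - 3 f$
$I{\left(43 \right)} + L{\left(28,-15 \right)} = \left(-3\right) 43 + 0 = -129 + 0 = -129$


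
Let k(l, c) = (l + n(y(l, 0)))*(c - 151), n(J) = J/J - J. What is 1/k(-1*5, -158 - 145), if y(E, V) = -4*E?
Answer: 1/10896 ≈ 9.1777e-5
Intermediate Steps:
n(J) = 1 - J
k(l, c) = (1 + 5*l)*(-151 + c) (k(l, c) = (l + (1 - (-4)*l))*(c - 151) = (l + (1 + 4*l))*(-151 + c) = (1 + 5*l)*(-151 + c))
1/k(-1*5, -158 - 145) = 1/(-151 + (-158 - 145) - (-755)*5 + 5*(-158 - 145)*(-1*5)) = 1/(-151 - 303 - 755*(-5) + 5*(-303)*(-5)) = 1/(-151 - 303 + 3775 + 7575) = 1/10896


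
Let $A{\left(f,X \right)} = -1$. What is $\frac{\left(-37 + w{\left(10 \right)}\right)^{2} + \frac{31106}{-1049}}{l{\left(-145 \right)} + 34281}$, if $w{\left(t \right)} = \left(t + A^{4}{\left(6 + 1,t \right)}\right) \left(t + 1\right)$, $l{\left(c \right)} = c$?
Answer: $\frac{3685319}{17904332} \approx 0.20583$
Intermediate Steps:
$w{\left(t \right)} = \left(1 + t\right)^{2}$ ($w{\left(t \right)} = \left(t + \left(-1\right)^{4}\right) \left(t + 1\right) = \left(t + 1\right) \left(1 + t\right) = \left(1 + t\right) \left(1 + t\right) = \left(1 + t\right)^{2}$)
$\frac{\left(-37 + w{\left(10 \right)}\right)^{2} + \frac{31106}{-1049}}{l{\left(-145 \right)} + 34281} = \frac{\left(-37 + \left(1 + 10^{2} + 2 \cdot 10\right)\right)^{2} + \frac{31106}{-1049}}{-145 + 34281} = \frac{\left(-37 + \left(1 + 100 + 20\right)\right)^{2} + 31106 \left(- \frac{1}{1049}\right)}{34136} = \left(\left(-37 + 121\right)^{2} - \frac{31106}{1049}\right) \frac{1}{34136} = \left(84^{2} - \frac{31106}{1049}\right) \frac{1}{34136} = \left(7056 - \frac{31106}{1049}\right) \frac{1}{34136} = \frac{7370638}{1049} \cdot \frac{1}{34136} = \frac{3685319}{17904332}$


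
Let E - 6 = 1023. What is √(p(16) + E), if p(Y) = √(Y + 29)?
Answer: √(1029 + 3*√5) ≈ 32.182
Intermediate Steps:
E = 1029 (E = 6 + 1023 = 1029)
p(Y) = √(29 + Y)
√(p(16) + E) = √(√(29 + 16) + 1029) = √(√45 + 1029) = √(3*√5 + 1029) = √(1029 + 3*√5)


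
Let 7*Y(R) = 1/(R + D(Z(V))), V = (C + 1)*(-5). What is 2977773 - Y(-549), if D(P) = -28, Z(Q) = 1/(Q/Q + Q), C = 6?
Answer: 12027225148/4039 ≈ 2.9778e+6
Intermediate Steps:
V = -35 (V = (6 + 1)*(-5) = 7*(-5) = -35)
Z(Q) = 1/(1 + Q)
Y(R) = 1/(7*(-28 + R)) (Y(R) = 1/(7*(R - 28)) = 1/(7*(-28 + R)))
2977773 - Y(-549) = 2977773 - 1/(7*(-28 - 549)) = 2977773 - 1/(7*(-577)) = 2977773 - (-1)/(7*577) = 2977773 - 1*(-1/4039) = 2977773 + 1/4039 = 12027225148/4039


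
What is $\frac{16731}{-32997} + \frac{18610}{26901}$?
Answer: $\frac{54664513}{295884099} \approx 0.18475$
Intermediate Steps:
$\frac{16731}{-32997} + \frac{18610}{26901} = 16731 \left(- \frac{1}{32997}\right) + 18610 \cdot \frac{1}{26901} = - \frac{5577}{10999} + \frac{18610}{26901} = \frac{54664513}{295884099}$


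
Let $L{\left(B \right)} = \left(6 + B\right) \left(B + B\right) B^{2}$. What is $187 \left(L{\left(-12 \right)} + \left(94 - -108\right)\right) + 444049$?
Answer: $4359455$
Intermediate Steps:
$L{\left(B \right)} = 2 B^{3} \left(6 + B\right)$ ($L{\left(B \right)} = \left(6 + B\right) 2 B B^{2} = 2 B \left(6 + B\right) B^{2} = 2 B^{3} \left(6 + B\right)$)
$187 \left(L{\left(-12 \right)} + \left(94 - -108\right)\right) + 444049 = 187 \left(2 \left(-12\right)^{3} \left(6 - 12\right) + \left(94 - -108\right)\right) + 444049 = 187 \left(2 \left(-1728\right) \left(-6\right) + \left(94 + 108\right)\right) + 444049 = 187 \left(20736 + 202\right) + 444049 = 187 \cdot 20938 + 444049 = 3915406 + 444049 = 4359455$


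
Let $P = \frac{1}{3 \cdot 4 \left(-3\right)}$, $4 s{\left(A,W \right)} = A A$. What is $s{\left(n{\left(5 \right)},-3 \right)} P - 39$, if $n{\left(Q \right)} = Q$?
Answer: $- \frac{5641}{144} \approx -39.174$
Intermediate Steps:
$s{\left(A,W \right)} = \frac{A^{2}}{4}$ ($s{\left(A,W \right)} = \frac{A A}{4} = \frac{A^{2}}{4}$)
$P = - \frac{1}{36}$ ($P = \frac{1}{12 \left(-3\right)} = \frac{1}{-36} = - \frac{1}{36} \approx -0.027778$)
$s{\left(n{\left(5 \right)},-3 \right)} P - 39 = \frac{5^{2}}{4} \left(- \frac{1}{36}\right) - 39 = \frac{1}{4} \cdot 25 \left(- \frac{1}{36}\right) - 39 = \frac{25}{4} \left(- \frac{1}{36}\right) - 39 = - \frac{25}{144} - 39 = - \frac{5641}{144}$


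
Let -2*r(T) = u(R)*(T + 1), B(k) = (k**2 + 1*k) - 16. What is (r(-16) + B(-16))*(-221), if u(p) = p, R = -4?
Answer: -42874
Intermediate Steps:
B(k) = -16 + k + k**2 (B(k) = (k**2 + k) - 16 = (k + k**2) - 16 = -16 + k + k**2)
r(T) = 2 + 2*T (r(T) = -(-2)*(T + 1) = -(-2)*(1 + T) = -(-4 - 4*T)/2 = 2 + 2*T)
(r(-16) + B(-16))*(-221) = ((2 + 2*(-16)) + (-16 - 16 + (-16)**2))*(-221) = ((2 - 32) + (-16 - 16 + 256))*(-221) = (-30 + 224)*(-221) = 194*(-221) = -42874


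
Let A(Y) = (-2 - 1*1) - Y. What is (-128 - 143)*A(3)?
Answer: 1626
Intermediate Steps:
A(Y) = -3 - Y (A(Y) = (-2 - 1) - Y = -3 - Y)
(-128 - 143)*A(3) = (-128 - 143)*(-3 - 1*3) = -271*(-3 - 3) = -271*(-6) = 1626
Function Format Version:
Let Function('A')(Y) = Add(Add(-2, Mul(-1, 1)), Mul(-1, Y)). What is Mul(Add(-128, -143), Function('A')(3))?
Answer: 1626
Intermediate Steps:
Function('A')(Y) = Add(-3, Mul(-1, Y)) (Function('A')(Y) = Add(Add(-2, -1), Mul(-1, Y)) = Add(-3, Mul(-1, Y)))
Mul(Add(-128, -143), Function('A')(3)) = Mul(Add(-128, -143), Add(-3, Mul(-1, 3))) = Mul(-271, Add(-3, -3)) = Mul(-271, -6) = 1626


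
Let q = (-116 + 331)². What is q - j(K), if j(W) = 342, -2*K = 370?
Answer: 45883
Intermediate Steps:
K = -185 (K = -½*370 = -185)
q = 46225 (q = 215² = 46225)
q - j(K) = 46225 - 1*342 = 46225 - 342 = 45883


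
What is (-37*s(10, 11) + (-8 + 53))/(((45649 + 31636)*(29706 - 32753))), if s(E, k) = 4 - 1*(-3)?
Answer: 214/235487395 ≈ 9.0875e-7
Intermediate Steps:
s(E, k) = 7 (s(E, k) = 4 + 3 = 7)
(-37*s(10, 11) + (-8 + 53))/(((45649 + 31636)*(29706 - 32753))) = (-37*7 + (-8 + 53))/(((45649 + 31636)*(29706 - 32753))) = (-259 + 45)/((77285*(-3047))) = -214/(-235487395) = -214*(-1/235487395) = 214/235487395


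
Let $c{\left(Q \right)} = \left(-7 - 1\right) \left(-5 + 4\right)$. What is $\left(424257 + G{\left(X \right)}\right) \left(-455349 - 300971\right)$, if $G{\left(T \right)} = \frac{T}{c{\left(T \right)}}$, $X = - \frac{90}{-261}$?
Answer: $-320874086840$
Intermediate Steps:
$c{\left(Q \right)} = 8$ ($c{\left(Q \right)} = \left(-8\right) \left(-1\right) = 8$)
$X = \frac{10}{29}$ ($X = \left(-90\right) \left(- \frac{1}{261}\right) = \frac{10}{29} \approx 0.34483$)
$G{\left(T \right)} = \frac{T}{8}$
$\left(424257 + G{\left(X \right)}\right) \left(-455349 - 300971\right) = \left(424257 + \frac{1}{8} \cdot \frac{10}{29}\right) \left(-455349 - 300971\right) = \left(424257 + \frac{5}{116}\right) \left(-756320\right) = \frac{49213817}{116} \left(-756320\right) = -320874086840$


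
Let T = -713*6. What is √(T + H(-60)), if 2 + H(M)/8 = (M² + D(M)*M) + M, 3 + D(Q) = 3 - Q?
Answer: I*√4774 ≈ 69.094*I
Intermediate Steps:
D(Q) = -Q (D(Q) = -3 + (3 - Q) = -Q)
H(M) = -16 + 8*M (H(M) = -16 + 8*((M² + (-M)*M) + M) = -16 + 8*((M² - M²) + M) = -16 + 8*(0 + M) = -16 + 8*M)
T = -4278
√(T + H(-60)) = √(-4278 + (-16 + 8*(-60))) = √(-4278 + (-16 - 480)) = √(-4278 - 496) = √(-4774) = I*√4774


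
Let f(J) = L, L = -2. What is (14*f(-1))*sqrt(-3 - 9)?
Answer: -56*I*sqrt(3) ≈ -96.995*I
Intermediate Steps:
f(J) = -2
(14*f(-1))*sqrt(-3 - 9) = (14*(-2))*sqrt(-3 - 9) = -56*I*sqrt(3)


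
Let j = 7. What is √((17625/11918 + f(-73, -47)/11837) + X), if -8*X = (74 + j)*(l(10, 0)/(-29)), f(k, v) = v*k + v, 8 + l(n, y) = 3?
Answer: √1275324253226955078/8182255228 ≈ 0.13802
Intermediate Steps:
l(n, y) = -5 (l(n, y) = -8 + 3 = -5)
f(k, v) = v + k*v (f(k, v) = k*v + v = v + k*v)
X = -405/232 (X = -(74 + 7)*(-5/(-29))/8 = -81*(-5*(-1/29))/8 = -81*5/(8*29) = -⅛*405/29 = -405/232 ≈ -1.7457)
√((17625/11918 + f(-73, -47)/11837) + X) = √((17625/11918 - 47*(1 - 73)/11837) - 405/232) = √((17625*(1/11918) - 47*(-72)*(1/11837)) - 405/232) = √((17625/11918 + 3384*(1/11837)) - 405/232) = √((17625/11918 + 3384/11837) - 405/232) = √(248957637/141073366 - 405/232) = √(311729277/16364510456) = √1275324253226955078/8182255228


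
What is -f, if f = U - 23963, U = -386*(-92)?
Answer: -11549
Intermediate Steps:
U = 35512
f = 11549 (f = 35512 - 23963 = 11549)
-f = -1*11549 = -11549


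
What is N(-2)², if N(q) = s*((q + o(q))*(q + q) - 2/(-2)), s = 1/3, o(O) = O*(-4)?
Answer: 529/9 ≈ 58.778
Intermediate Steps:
o(O) = -4*O
s = ⅓ (s = 1*(⅓) = ⅓ ≈ 0.33333)
N(q) = ⅓ - 2*q² (N(q) = ((q - 4*q)*(q + q) - 2/(-2))/3 = ((-3*q)*(2*q) - 2*(-½))/3 = (-6*q² + 1)/3 = (1 - 6*q²)/3 = ⅓ - 2*q²)
N(-2)² = (⅓ - 2*(-2)²)² = (⅓ - 2*4)² = (⅓ - 8)² = (-23/3)² = 529/9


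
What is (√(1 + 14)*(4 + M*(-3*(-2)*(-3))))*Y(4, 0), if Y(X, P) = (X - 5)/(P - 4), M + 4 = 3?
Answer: 11*√15/2 ≈ 21.301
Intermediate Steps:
M = -1 (M = -4 + 3 = -1)
Y(X, P) = (-5 + X)/(-4 + P)
(√(1 + 14)*(4 + M*(-3*(-2)*(-3))))*Y(4, 0) = (√(1 + 14)*(4 - (-3*(-2))*(-3)))*((-5 + 4)/(-4 + 0)) = (√15*(4 - 6*(-3)))*(-1/(-4)) = (√15*(4 - 1*(-18)))*(-¼*(-1)) = (√15*(4 + 18))*(¼) = (√15*22)*(¼) = (22*√15)*(¼) = 11*√15/2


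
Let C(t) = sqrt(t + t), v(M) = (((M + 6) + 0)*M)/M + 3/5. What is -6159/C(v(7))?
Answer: -6159*sqrt(170)/68 ≈ -1180.9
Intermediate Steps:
v(M) = 33/5 + M (v(M) = (((6 + M) + 0)*M)/M + 3*(1/5) = ((6 + M)*M)/M + 3/5 = (M*(6 + M))/M + 3/5 = (6 + M) + 3/5 = 33/5 + M)
C(t) = sqrt(2)*sqrt(t) (C(t) = sqrt(2*t) = sqrt(2)*sqrt(t))
-6159/C(v(7)) = -6159*sqrt(2)/(2*sqrt(33/5 + 7)) = -6159*sqrt(170)/68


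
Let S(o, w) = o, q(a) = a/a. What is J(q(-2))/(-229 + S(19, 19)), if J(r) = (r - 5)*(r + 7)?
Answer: 16/105 ≈ 0.15238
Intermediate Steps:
q(a) = 1
J(r) = (-5 + r)*(7 + r)
J(q(-2))/(-229 + S(19, 19)) = (-35 + 1² + 2*1)/(-229 + 19) = (-35 + 1 + 2)/(-210) = -32*(-1/210) = 16/105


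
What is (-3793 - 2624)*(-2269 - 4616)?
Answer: 44181045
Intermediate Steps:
(-3793 - 2624)*(-2269 - 4616) = -6417*(-6885) = 44181045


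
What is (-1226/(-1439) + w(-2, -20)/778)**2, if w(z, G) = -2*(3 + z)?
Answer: 226076475625/313343572441 ≈ 0.72150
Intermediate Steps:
w(z, G) = -6 - 2*z
(-1226/(-1439) + w(-2, -20)/778)**2 = (-1226/(-1439) + (-6 - 2*(-2))/778)**2 = (-1226*(-1/1439) + (-6 + 4)*(1/778))**2 = (1226/1439 - 2*1/778)**2 = (1226/1439 - 1/389)**2 = (475475/559771)**2 = 226076475625/313343572441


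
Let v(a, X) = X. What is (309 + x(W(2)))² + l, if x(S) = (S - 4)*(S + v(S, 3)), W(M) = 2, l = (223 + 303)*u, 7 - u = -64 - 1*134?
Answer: 197231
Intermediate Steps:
u = 205 (u = 7 - (-64 - 1*134) = 7 - (-64 - 134) = 7 - 1*(-198) = 7 + 198 = 205)
l = 107830 (l = (223 + 303)*205 = 526*205 = 107830)
x(S) = (-4 + S)*(3 + S) (x(S) = (S - 4)*(S + 3) = (-4 + S)*(3 + S))
(309 + x(W(2)))² + l = (309 + (-12 + 2² - 1*2))² + 107830 = (309 + (-12 + 4 - 2))² + 107830 = (309 - 10)² + 107830 = 299² + 107830 = 89401 + 107830 = 197231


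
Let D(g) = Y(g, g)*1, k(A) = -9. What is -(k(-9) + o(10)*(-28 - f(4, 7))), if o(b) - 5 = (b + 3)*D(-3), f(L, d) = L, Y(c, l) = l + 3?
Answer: 169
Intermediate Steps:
Y(c, l) = 3 + l
D(g) = 3 + g (D(g) = (3 + g)*1 = 3 + g)
o(b) = 5 (o(b) = 5 + (b + 3)*(3 - 3) = 5 + (3 + b)*0 = 5 + 0 = 5)
-(k(-9) + o(10)*(-28 - f(4, 7))) = -(-9 + 5*(-28 - 1*4)) = -(-9 + 5*(-28 - 4)) = -(-9 + 5*(-32)) = -(-9 - 160) = -1*(-169) = 169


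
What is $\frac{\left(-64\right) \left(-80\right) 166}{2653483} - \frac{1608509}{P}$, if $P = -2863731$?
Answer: $\frac{6702093538367}{7598861525073} \approx 0.88199$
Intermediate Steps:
$\frac{\left(-64\right) \left(-80\right) 166}{2653483} - \frac{1608509}{P} = \frac{\left(-64\right) \left(-80\right) 166}{2653483} - \frac{1608509}{-2863731} = 5120 \cdot 166 \cdot \frac{1}{2653483} - - \frac{1608509}{2863731} = 849920 \cdot \frac{1}{2653483} + \frac{1608509}{2863731} = \frac{849920}{2653483} + \frac{1608509}{2863731} = \frac{6702093538367}{7598861525073}$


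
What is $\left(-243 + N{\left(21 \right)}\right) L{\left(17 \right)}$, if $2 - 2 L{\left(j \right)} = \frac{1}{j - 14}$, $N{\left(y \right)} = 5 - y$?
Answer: $- \frac{1295}{6} \approx -215.83$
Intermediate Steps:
$L{\left(j \right)} = 1 - \frac{1}{2 \left(-14 + j\right)}$ ($L{\left(j \right)} = 1 - \frac{1}{2 \left(j - 14\right)} = 1 - \frac{1}{2 \left(-14 + j\right)}$)
$\left(-243 + N{\left(21 \right)}\right) L{\left(17 \right)} = \left(-243 + \left(5 - 21\right)\right) \frac{- \frac{29}{2} + 17}{-14 + 17} = \left(-243 + \left(5 - 21\right)\right) \frac{1}{3} \cdot \frac{5}{2} = \left(-243 - 16\right) \frac{1}{3} \cdot \frac{5}{2} = \left(-259\right) \frac{5}{6} = - \frac{1295}{6}$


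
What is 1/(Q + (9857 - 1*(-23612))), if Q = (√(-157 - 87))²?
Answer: 1/33225 ≈ 3.0098e-5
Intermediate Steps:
Q = -244 (Q = (√(-244))² = (2*I*√61)² = -244)
1/(Q + (9857 - 1*(-23612))) = 1/(-244 + (9857 - 1*(-23612))) = 1/(-244 + (9857 + 23612)) = 1/(-244 + 33469) = 1/33225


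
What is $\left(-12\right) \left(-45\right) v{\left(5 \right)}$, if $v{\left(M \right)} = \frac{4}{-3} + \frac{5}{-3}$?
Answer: $-1620$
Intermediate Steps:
$v{\left(M \right)} = -3$ ($v{\left(M \right)} = 4 \left(- \frac{1}{3}\right) + 5 \left(- \frac{1}{3}\right) = - \frac{4}{3} - \frac{5}{3} = -3$)
$\left(-12\right) \left(-45\right) v{\left(5 \right)} = \left(-12\right) \left(-45\right) \left(-3\right) = 540 \left(-3\right) = -1620$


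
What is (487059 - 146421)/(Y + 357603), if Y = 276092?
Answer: 340638/633695 ≈ 0.53754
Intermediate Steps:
(487059 - 146421)/(Y + 357603) = (487059 - 146421)/(276092 + 357603) = 340638/633695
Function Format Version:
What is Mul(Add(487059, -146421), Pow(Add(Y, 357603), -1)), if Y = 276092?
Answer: Rational(340638, 633695) ≈ 0.53754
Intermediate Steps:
Mul(Add(487059, -146421), Pow(Add(Y, 357603), -1)) = Mul(Add(487059, -146421), Pow(Add(276092, 357603), -1)) = Mul(340638, Pow(633695, -1)) = Mul(340638, Rational(1, 633695)) = Rational(340638, 633695)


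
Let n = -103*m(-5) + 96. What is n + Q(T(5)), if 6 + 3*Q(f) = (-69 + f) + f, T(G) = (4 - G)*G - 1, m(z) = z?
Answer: 582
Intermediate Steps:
T(G) = -1 + G*(4 - G) (T(G) = G*(4 - G) - 1 = -1 + G*(4 - G))
Q(f) = -25 + 2*f/3 (Q(f) = -2 + ((-69 + f) + f)/3 = -2 + (-69 + 2*f)/3 = -2 + (-23 + 2*f/3) = -25 + 2*f/3)
n = 611 (n = -103*(-5) + 96 = 515 + 96 = 611)
n + Q(T(5)) = 611 + (-25 + 2*(-1 - 1*5**2 + 4*5)/3) = 611 + (-25 + 2*(-1 - 1*25 + 20)/3) = 611 + (-25 + 2*(-1 - 25 + 20)/3) = 611 + (-25 + (2/3)*(-6)) = 611 + (-25 - 4) = 611 - 29 = 582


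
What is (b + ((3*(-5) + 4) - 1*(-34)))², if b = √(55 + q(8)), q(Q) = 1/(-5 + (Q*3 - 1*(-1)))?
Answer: (230 + √5505)²/100 ≈ 925.35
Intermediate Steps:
q(Q) = 1/(-4 + 3*Q) (q(Q) = 1/(-5 + (3*Q + 1)) = 1/(-5 + (1 + 3*Q)) = 1/(-4 + 3*Q))
b = √5505/10 (b = √(55 + 1/(-4 + 3*8)) = √(55 + 1/(-4 + 24)) = √(55 + 1/20) = √(1101/20) = √5505/10 ≈ 7.4196)
(b + ((3*(-5) + 4) - 1*(-34)))² = (√5505/10 + ((3*(-5) + 4) - 1*(-34)))² = (√5505/10 + ((-15 + 4) + 34))² = (√5505/10 + (-11 + 34))² = (√5505/10 + 23)² = (23 + √5505/10)²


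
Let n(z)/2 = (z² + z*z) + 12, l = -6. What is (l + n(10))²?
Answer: 174724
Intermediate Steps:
n(z) = 24 + 4*z² (n(z) = 2*((z² + z*z) + 12) = 2*((z² + z²) + 12) = 2*(2*z² + 12) = 2*(12 + 2*z²) = 24 + 4*z²)
(l + n(10))² = (-6 + (24 + 4*10²))² = (-6 + (24 + 4*100))² = (-6 + (24 + 400))² = (-6 + 424)² = 418² = 174724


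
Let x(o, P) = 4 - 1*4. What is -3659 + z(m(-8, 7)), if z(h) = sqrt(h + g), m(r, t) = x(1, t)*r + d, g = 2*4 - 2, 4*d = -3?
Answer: -3659 + sqrt(21)/2 ≈ -3656.7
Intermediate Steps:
x(o, P) = 0 (x(o, P) = 4 - 4 = 0)
d = -3/4 (d = (1/4)*(-3) = -3/4 ≈ -0.75000)
g = 6 (g = 8 - 2 = 6)
m(r, t) = -3/4 (m(r, t) = 0*r - 3/4 = 0 - 3/4 = -3/4)
z(h) = sqrt(6 + h) (z(h) = sqrt(h + 6) = sqrt(6 + h))
-3659 + z(m(-8, 7)) = -3659 + sqrt(6 - 3/4) = -3659 + sqrt(21/4) = -3659 + sqrt(21)/2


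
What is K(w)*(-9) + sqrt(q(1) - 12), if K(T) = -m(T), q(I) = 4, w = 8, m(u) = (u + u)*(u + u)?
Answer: 2304 + 2*I*sqrt(2) ≈ 2304.0 + 2.8284*I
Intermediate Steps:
m(u) = 4*u**2 (m(u) = (2*u)*(2*u) = 4*u**2)
K(T) = -4*T**2
K(w)*(-9) + sqrt(q(1) - 12) = -4*8**2*(-9) + sqrt(4 - 12) = -4*64*(-9) + sqrt(-8) = -256*(-9) + 2*I*sqrt(2) = 2304 + 2*I*sqrt(2)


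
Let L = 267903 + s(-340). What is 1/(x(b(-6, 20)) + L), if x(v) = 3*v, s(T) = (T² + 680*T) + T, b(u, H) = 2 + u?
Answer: 1/151951 ≈ 6.5811e-6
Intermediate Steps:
s(T) = T² + 681*T
L = 151963 (L = 267903 - 340*(681 - 340) = 267903 - 340*341 = 267903 - 115940 = 151963)
1/(x(b(-6, 20)) + L) = 1/(3*(2 - 6) + 151963) = 1/(3*(-4) + 151963) = 1/(-12 + 151963) = 1/151951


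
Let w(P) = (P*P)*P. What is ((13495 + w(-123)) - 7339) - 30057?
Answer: -1884768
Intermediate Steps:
w(P) = P**3 (w(P) = P**2*P = P**3)
((13495 + w(-123)) - 7339) - 30057 = ((13495 + (-123)**3) - 7339) - 30057 = ((13495 - 1860867) - 7339) - 30057 = (-1847372 - 7339) - 30057 = -1854711 - 30057 = -1884768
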